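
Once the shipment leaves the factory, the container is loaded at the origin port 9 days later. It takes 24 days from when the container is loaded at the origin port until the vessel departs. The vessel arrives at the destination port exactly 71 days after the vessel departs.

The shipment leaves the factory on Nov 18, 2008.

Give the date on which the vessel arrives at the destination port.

Mar 2, 2009

The shipment leaves the factory: Nov 18, 2008.
The container is loaded at the origin port: Nov 18, 2008 + 9 days = Nov 27, 2008.
The vessel departs: Nov 27, 2008 + 24 days = Dec 21, 2008.
The vessel arrives at the destination port: Dec 21, 2008 + 71 days = Mar 2, 2009.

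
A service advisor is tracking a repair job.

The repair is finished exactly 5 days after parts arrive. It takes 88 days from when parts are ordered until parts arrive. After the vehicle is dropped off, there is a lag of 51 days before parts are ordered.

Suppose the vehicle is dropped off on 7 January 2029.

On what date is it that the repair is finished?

The vehicle is dropped off: Jan 7, 2029.
Parts are ordered: Jan 7, 2029 + 51 days = Feb 27, 2029.
Parts arrive: Feb 27, 2029 + 88 days = May 26, 2029.
The repair is finished: May 26, 2029 + 5 days = May 31, 2029.

31 May 2029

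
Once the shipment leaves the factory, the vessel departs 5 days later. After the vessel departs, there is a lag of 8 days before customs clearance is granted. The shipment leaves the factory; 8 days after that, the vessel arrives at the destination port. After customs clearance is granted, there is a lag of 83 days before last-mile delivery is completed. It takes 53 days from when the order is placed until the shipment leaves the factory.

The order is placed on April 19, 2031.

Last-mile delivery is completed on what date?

The order is placed: Apr 19, 2031.
The shipment leaves the factory: Apr 19, 2031 + 53 days = Jun 11, 2031.
The vessel departs: Jun 11, 2031 + 5 days = Jun 16, 2031.
Customs clearance is granted: Jun 16, 2031 + 8 days = Jun 24, 2031.
Last-mile delivery is completed: Jun 24, 2031 + 83 days = Sep 15, 2031.

September 15, 2031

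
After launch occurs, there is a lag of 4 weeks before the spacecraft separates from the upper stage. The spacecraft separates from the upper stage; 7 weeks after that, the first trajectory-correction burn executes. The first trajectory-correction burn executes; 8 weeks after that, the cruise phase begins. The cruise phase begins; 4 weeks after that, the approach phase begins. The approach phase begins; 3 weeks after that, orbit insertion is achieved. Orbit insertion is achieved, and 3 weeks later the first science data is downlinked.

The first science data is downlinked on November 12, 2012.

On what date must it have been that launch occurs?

The first science data is downlinked: Nov 12, 2012.
Orbit insertion is achieved: Nov 12, 2012 − 3 weeks = Oct 22, 2012.
The approach phase begins: Oct 22, 2012 − 3 weeks = Oct 1, 2012.
The cruise phase begins: Oct 1, 2012 − 4 weeks = Sep 3, 2012.
The first trajectory-correction burn executes: Sep 3, 2012 − 8 weeks = Jul 9, 2012.
The spacecraft separates from the upper stage: Jul 9, 2012 − 7 weeks = May 21, 2012.
Launch occurs: May 21, 2012 − 4 weeks = Apr 23, 2012.

April 23, 2012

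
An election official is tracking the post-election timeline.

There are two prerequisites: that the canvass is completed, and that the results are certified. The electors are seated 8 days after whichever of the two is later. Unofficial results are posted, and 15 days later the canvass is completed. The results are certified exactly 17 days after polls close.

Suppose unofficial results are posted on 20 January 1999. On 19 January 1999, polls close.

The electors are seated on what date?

13 February 1999

Unofficial results are posted: Jan 20, 1999.
The canvass is completed: Jan 20, 1999 + 15 days = Feb 4, 1999.
Polls close: Jan 19, 1999.
The results are certified: Jan 19, 1999 + 17 days = Feb 5, 1999.
Both prerequisites met — the canvass is completed (Feb 4, 1999), the results are certified (Feb 5, 1999); the later is Feb 5, 1999.
The electors are seated: Feb 5, 1999 + 8 days = Feb 13, 1999.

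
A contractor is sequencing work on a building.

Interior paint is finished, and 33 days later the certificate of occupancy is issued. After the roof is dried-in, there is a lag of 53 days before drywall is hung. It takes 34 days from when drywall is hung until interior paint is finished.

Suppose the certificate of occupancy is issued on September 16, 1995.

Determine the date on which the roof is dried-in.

May 19, 1995

The certificate of occupancy is issued: Sep 16, 1995.
Interior paint is finished: Sep 16, 1995 − 33 days = Aug 14, 1995.
Drywall is hung: Aug 14, 1995 − 34 days = Jul 11, 1995.
The roof is dried-in: Jul 11, 1995 − 53 days = May 19, 1995.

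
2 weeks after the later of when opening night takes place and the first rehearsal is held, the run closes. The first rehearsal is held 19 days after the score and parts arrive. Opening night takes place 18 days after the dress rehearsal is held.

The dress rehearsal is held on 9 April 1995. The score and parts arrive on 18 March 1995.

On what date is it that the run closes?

11 May 1995

The dress rehearsal is held: Apr 9, 1995.
Opening night takes place: Apr 9, 1995 + 18 days = Apr 27, 1995.
The score and parts arrive: Mar 18, 1995.
The first rehearsal is held: Mar 18, 1995 + 19 days = Apr 6, 1995.
Both prerequisites met — opening night takes place (Apr 27, 1995), the first rehearsal is held (Apr 6, 1995); the later is Apr 27, 1995.
The run closes: Apr 27, 1995 + 2 weeks = May 11, 1995.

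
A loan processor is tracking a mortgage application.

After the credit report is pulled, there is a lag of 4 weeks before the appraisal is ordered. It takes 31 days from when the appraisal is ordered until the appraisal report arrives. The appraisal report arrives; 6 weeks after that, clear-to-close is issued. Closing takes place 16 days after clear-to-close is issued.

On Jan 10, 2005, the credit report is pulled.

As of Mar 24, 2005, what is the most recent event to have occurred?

The credit report is pulled: Jan 10, 2005.
The appraisal is ordered: Jan 10, 2005 + 4 weeks = Feb 7, 2005.
The appraisal report arrives: Feb 7, 2005 + 31 days = Mar 10, 2005.
Clear-to-close is issued: Mar 10, 2005 + 6 weeks = Apr 21, 2005.
Closing takes place: Apr 21, 2005 + 16 days = May 7, 2005.
Mar 24, 2005 falls between when the appraisal report arrives (Mar 10, 2005) and when clear-to-close is issued (Apr 21, 2005).

The appraisal report arrives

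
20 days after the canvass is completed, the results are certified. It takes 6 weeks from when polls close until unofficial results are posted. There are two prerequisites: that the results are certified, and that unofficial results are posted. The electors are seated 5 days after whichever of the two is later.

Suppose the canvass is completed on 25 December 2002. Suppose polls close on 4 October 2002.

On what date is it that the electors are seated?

The canvass is completed: Dec 25, 2002.
The results are certified: Dec 25, 2002 + 20 days = Jan 14, 2003.
Polls close: Oct 4, 2002.
Unofficial results are posted: Oct 4, 2002 + 6 weeks = Nov 15, 2002.
Both prerequisites met — the results are certified (Jan 14, 2003), unofficial results are posted (Nov 15, 2002); the later is Jan 14, 2003.
The electors are seated: Jan 14, 2003 + 5 days = Jan 19, 2003.

19 January 2003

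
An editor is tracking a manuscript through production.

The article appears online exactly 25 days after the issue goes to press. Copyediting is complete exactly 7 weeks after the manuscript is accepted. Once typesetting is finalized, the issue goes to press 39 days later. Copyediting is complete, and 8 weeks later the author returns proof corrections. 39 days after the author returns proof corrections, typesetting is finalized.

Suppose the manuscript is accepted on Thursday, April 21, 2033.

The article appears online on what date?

The manuscript is accepted: Apr 21, 2033.
Copyediting is complete: Apr 21, 2033 + 7 weeks = Jun 9, 2033.
The author returns proof corrections: Jun 9, 2033 + 8 weeks = Aug 4, 2033.
Typesetting is finalized: Aug 4, 2033 + 39 days = Sep 12, 2033.
The issue goes to press: Sep 12, 2033 + 39 days = Oct 21, 2033.
The article appears online: Oct 21, 2033 + 25 days = Nov 15, 2033.

Tuesday, November 15, 2033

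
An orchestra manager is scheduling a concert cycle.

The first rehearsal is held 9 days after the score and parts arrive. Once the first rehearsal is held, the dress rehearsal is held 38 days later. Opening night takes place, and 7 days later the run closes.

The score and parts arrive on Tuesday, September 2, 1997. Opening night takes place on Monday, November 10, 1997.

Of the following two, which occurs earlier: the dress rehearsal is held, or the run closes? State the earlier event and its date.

The dress rehearsal is held — Sunday, October 19, 1997

The score and parts arrive: Sep 2, 1997.
The first rehearsal is held: Sep 2, 1997 + 9 days = Sep 11, 1997.
The dress rehearsal is held: Sep 11, 1997 + 38 days = Oct 19, 1997.
Opening night takes place: Nov 10, 1997.
The run closes: Nov 10, 1997 + 7 days = Nov 17, 1997.
Comparing: the dress rehearsal is held on Oct 19, 1997 vs the run closes on Nov 17, 1997. Earlier: the dress rehearsal is held.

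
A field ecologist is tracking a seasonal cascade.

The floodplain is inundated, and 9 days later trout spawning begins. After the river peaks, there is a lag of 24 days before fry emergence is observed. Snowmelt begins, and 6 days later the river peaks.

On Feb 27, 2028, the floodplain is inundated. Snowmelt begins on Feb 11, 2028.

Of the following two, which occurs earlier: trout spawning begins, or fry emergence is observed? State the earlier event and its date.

Trout spawning begins — Mar 7, 2028

The floodplain is inundated: Feb 27, 2028.
Trout spawning begins: Feb 27, 2028 + 9 days = Mar 7, 2028.
Snowmelt begins: Feb 11, 2028.
The river peaks: Feb 11, 2028 + 6 days = Feb 17, 2028.
Fry emergence is observed: Feb 17, 2028 + 24 days = Mar 12, 2028.
Comparing: trout spawning begins on Mar 7, 2028 vs fry emergence is observed on Mar 12, 2028. Earlier: trout spawning begins.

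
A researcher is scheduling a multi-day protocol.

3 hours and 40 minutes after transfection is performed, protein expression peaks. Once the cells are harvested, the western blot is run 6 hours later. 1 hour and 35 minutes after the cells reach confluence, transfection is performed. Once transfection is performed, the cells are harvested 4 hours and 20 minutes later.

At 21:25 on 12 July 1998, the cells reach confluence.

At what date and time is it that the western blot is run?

The cells reach confluence: 21:25 Jul 12, 1998.
Transfection is performed: 21:25 Jul 12, 1998 + 1h35m = 23:00 Jul 12, 1998.
The cells are harvested: 23:00 Jul 12, 1998 + 4h20m = 03:20 Jul 13, 1998.
The western blot is run: 03:20 Jul 13, 1998 + 6h = 09:20 Jul 13, 1998.

09:20 on 13 July 1998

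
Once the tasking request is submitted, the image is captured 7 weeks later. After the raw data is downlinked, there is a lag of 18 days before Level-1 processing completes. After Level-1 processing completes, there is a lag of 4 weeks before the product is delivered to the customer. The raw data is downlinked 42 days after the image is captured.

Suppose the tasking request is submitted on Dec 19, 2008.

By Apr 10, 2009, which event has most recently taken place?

The tasking request is submitted: Dec 19, 2008.
The image is captured: Dec 19, 2008 + 7 weeks = Feb 6, 2009.
The raw data is downlinked: Feb 6, 2009 + 42 days = Mar 20, 2009.
Level-1 processing completes: Mar 20, 2009 + 18 days = Apr 7, 2009.
The product is delivered to the customer: Apr 7, 2009 + 4 weeks = May 5, 2009.
Apr 10, 2009 falls between when Level-1 processing completes (Apr 7, 2009) and when the product is delivered to the customer (May 5, 2009).

Level-1 processing completes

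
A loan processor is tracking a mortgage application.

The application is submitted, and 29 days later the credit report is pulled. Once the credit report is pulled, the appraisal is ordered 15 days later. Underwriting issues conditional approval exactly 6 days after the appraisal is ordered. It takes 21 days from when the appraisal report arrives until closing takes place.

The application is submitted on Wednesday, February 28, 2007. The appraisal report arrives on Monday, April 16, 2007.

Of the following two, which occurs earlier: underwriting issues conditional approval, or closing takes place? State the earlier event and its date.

Underwriting issues conditional approval — Thursday, April 19, 2007

The application is submitted: Feb 28, 2007.
The credit report is pulled: Feb 28, 2007 + 29 days = Mar 29, 2007.
The appraisal is ordered: Mar 29, 2007 + 15 days = Apr 13, 2007.
Underwriting issues conditional approval: Apr 13, 2007 + 6 days = Apr 19, 2007.
The appraisal report arrives: Apr 16, 2007.
Closing takes place: Apr 16, 2007 + 21 days = May 7, 2007.
Comparing: underwriting issues conditional approval on Apr 19, 2007 vs closing takes place on May 7, 2007. Earlier: underwriting issues conditional approval.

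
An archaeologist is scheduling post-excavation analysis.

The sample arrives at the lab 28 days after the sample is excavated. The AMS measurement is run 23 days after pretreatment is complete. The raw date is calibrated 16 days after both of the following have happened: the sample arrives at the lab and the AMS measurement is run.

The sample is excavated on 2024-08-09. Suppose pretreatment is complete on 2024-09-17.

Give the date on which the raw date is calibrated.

The sample is excavated: Aug 9, 2024.
The sample arrives at the lab: Aug 9, 2024 + 28 days = Sep 6, 2024.
Pretreatment is complete: Sep 17, 2024.
The AMS measurement is run: Sep 17, 2024 + 23 days = Oct 10, 2024.
Both prerequisites met — the sample arrives at the lab (Sep 6, 2024), the AMS measurement is run (Oct 10, 2024); the later is Oct 10, 2024.
The raw date is calibrated: Oct 10, 2024 + 16 days = Oct 26, 2024.

2024-10-26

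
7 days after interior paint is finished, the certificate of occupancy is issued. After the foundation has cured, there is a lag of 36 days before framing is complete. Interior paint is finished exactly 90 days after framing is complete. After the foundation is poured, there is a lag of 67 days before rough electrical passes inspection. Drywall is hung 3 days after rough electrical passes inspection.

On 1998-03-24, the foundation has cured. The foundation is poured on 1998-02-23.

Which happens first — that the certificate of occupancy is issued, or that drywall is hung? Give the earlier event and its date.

The foundation has cured: Mar 24, 1998.
Framing is complete: Mar 24, 1998 + 36 days = Apr 29, 1998.
Interior paint is finished: Apr 29, 1998 + 90 days = Jul 28, 1998.
The certificate of occupancy is issued: Jul 28, 1998 + 7 days = Aug 4, 1998.
The foundation is poured: Feb 23, 1998.
Rough electrical passes inspection: Feb 23, 1998 + 67 days = May 1, 1998.
Drywall is hung: May 1, 1998 + 3 days = May 4, 1998.
Comparing: the certificate of occupancy is issued on Aug 4, 1998 vs drywall is hung on May 4, 1998. Earlier: drywall is hung.

Drywall is hung — 1998-05-04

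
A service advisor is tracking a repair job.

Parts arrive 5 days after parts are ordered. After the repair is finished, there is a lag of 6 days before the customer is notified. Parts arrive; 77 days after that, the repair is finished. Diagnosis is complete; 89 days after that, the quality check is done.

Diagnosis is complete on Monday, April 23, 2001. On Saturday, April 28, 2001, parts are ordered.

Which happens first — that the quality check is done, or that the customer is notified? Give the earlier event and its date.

The quality check is done — Saturday, July 21, 2001

Diagnosis is complete: Apr 23, 2001.
The quality check is done: Apr 23, 2001 + 89 days = Jul 21, 2001.
Parts are ordered: Apr 28, 2001.
Parts arrive: Apr 28, 2001 + 5 days = May 3, 2001.
The repair is finished: May 3, 2001 + 77 days = Jul 19, 2001.
The customer is notified: Jul 19, 2001 + 6 days = Jul 25, 2001.
Comparing: the quality check is done on Jul 21, 2001 vs the customer is notified on Jul 25, 2001. Earlier: the quality check is done.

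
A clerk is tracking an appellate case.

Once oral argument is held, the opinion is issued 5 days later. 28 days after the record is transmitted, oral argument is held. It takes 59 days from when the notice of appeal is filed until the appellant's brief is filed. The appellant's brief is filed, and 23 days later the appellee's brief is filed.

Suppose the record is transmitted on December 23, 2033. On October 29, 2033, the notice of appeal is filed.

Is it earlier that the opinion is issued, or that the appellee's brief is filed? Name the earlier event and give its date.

The record is transmitted: Dec 23, 2033.
Oral argument is held: Dec 23, 2033 + 28 days = Jan 20, 2034.
The opinion is issued: Jan 20, 2034 + 5 days = Jan 25, 2034.
The notice of appeal is filed: Oct 29, 2033.
The appellant's brief is filed: Oct 29, 2033 + 59 days = Dec 27, 2033.
The appellee's brief is filed: Dec 27, 2033 + 23 days = Jan 19, 2034.
Comparing: the opinion is issued on Jan 25, 2034 vs the appellee's brief is filed on Jan 19, 2034. Earlier: the appellee's brief is filed.

The appellee's brief is filed — January 19, 2034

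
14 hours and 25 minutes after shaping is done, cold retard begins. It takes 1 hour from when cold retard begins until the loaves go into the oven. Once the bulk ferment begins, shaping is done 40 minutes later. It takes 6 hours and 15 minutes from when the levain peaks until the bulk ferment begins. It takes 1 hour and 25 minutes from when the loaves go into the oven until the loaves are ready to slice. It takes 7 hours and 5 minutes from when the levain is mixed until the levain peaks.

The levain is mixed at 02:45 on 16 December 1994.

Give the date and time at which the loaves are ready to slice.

The levain is mixed: 02:45 Dec 16, 1994.
The levain peaks: 02:45 Dec 16, 1994 + 7h05m = 09:50 Dec 16, 1994.
The bulk ferment begins: 09:50 Dec 16, 1994 + 6h15m = 16:05 Dec 16, 1994.
Shaping is done: 16:05 Dec 16, 1994 + 40m = 16:45 Dec 16, 1994.
Cold retard begins: 16:45 Dec 16, 1994 + 14h25m = 07:10 Dec 17, 1994.
The loaves go into the oven: 07:10 Dec 17, 1994 + 1h = 08:10 Dec 17, 1994.
The loaves are ready to slice: 08:10 Dec 17, 1994 + 1h25m = 09:35 Dec 17, 1994.

09:35 on 17 December 1994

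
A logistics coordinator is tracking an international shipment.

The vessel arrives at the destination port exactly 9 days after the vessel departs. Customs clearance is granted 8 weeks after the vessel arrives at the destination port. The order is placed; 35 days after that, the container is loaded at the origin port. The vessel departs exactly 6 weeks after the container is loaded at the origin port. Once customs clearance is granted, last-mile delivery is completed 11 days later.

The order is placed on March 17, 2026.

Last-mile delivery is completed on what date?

August 17, 2026

The order is placed: Mar 17, 2026.
The container is loaded at the origin port: Mar 17, 2026 + 35 days = Apr 21, 2026.
The vessel departs: Apr 21, 2026 + 6 weeks = Jun 2, 2026.
The vessel arrives at the destination port: Jun 2, 2026 + 9 days = Jun 11, 2026.
Customs clearance is granted: Jun 11, 2026 + 8 weeks = Aug 6, 2026.
Last-mile delivery is completed: Aug 6, 2026 + 11 days = Aug 17, 2026.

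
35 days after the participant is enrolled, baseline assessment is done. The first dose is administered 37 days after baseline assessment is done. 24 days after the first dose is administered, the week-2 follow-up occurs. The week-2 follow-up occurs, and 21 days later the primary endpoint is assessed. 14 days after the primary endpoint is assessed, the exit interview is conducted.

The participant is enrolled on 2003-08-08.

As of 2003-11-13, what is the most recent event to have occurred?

The participant is enrolled: Aug 8, 2003.
Baseline assessment is done: Aug 8, 2003 + 35 days = Sep 12, 2003.
The first dose is administered: Sep 12, 2003 + 37 days = Oct 19, 2003.
The week-2 follow-up occurs: Oct 19, 2003 + 24 days = Nov 12, 2003.
The primary endpoint is assessed: Nov 12, 2003 + 21 days = Dec 3, 2003.
The exit interview is conducted: Dec 3, 2003 + 14 days = Dec 17, 2003.
Nov 13, 2003 falls between when the week-2 follow-up occurs (Nov 12, 2003) and when the primary endpoint is assessed (Dec 3, 2003).

The week-2 follow-up occurs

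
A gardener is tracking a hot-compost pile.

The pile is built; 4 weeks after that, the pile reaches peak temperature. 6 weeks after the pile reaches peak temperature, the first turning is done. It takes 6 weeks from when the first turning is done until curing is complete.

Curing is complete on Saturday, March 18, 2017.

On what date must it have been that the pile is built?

Curing is complete: Mar 18, 2017.
The first turning is done: Mar 18, 2017 − 6 weeks = Feb 4, 2017.
The pile reaches peak temperature: Feb 4, 2017 − 6 weeks = Dec 24, 2016.
The pile is built: Dec 24, 2016 − 4 weeks = Nov 26, 2016.

Saturday, November 26, 2016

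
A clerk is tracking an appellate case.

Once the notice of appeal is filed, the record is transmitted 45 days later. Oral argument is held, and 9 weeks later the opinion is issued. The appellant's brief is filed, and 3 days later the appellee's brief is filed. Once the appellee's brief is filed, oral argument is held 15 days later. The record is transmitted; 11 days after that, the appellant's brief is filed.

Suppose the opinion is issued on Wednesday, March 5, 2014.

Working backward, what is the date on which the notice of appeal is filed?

Saturday, October 19, 2013

The opinion is issued: Mar 5, 2014.
Oral argument is held: Mar 5, 2014 − 9 weeks = Jan 1, 2014.
The appellee's brief is filed: Jan 1, 2014 − 15 days = Dec 17, 2013.
The appellant's brief is filed: Dec 17, 2013 − 3 days = Dec 14, 2013.
The record is transmitted: Dec 14, 2013 − 11 days = Dec 3, 2013.
The notice of appeal is filed: Dec 3, 2013 − 45 days = Oct 19, 2013.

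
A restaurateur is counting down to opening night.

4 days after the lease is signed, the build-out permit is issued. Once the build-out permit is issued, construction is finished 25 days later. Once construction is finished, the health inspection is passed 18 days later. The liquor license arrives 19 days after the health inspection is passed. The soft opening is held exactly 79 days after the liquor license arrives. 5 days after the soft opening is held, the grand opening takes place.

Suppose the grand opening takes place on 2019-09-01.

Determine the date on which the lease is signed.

The grand opening takes place: Sep 1, 2019.
The soft opening is held: Sep 1, 2019 − 5 days = Aug 27, 2019.
The liquor license arrives: Aug 27, 2019 − 79 days = Jun 9, 2019.
The health inspection is passed: Jun 9, 2019 − 19 days = May 21, 2019.
Construction is finished: May 21, 2019 − 18 days = May 3, 2019.
The build-out permit is issued: May 3, 2019 − 25 days = Apr 8, 2019.
The lease is signed: Apr 8, 2019 − 4 days = Apr 4, 2019.

2019-04-04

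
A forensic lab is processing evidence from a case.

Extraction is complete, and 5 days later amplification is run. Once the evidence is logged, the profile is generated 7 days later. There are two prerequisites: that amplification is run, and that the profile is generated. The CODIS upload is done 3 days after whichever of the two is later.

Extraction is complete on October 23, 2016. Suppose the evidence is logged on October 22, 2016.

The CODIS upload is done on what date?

Extraction is complete: Oct 23, 2016.
Amplification is run: Oct 23, 2016 + 5 days = Oct 28, 2016.
The evidence is logged: Oct 22, 2016.
The profile is generated: Oct 22, 2016 + 7 days = Oct 29, 2016.
Both prerequisites met — amplification is run (Oct 28, 2016), the profile is generated (Oct 29, 2016); the later is Oct 29, 2016.
The CODIS upload is done: Oct 29, 2016 + 3 days = Nov 1, 2016.

November 1, 2016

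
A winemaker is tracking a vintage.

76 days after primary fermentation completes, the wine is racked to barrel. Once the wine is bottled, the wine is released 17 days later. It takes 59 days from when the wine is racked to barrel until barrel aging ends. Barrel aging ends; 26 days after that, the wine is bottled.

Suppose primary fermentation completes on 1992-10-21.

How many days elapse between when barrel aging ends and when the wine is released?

Causal path: barrel aging ends → the wine is bottled → the wine is released.
Total delay along the path: 26 + 17 = 43 days.

43 days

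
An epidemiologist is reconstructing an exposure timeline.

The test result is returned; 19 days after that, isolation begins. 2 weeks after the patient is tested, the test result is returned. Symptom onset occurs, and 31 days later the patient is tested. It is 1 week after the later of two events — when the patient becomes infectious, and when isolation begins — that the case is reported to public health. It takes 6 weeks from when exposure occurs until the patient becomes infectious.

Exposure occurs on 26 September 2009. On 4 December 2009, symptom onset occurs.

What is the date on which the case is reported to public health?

Exposure occurs: Sep 26, 2009.
The patient becomes infectious: Sep 26, 2009 + 6 weeks = Nov 7, 2009.
Symptom onset occurs: Dec 4, 2009.
The patient is tested: Dec 4, 2009 + 31 days = Jan 4, 2010.
The test result is returned: Jan 4, 2010 + 2 weeks = Jan 18, 2010.
Isolation begins: Jan 18, 2010 + 19 days = Feb 6, 2010.
Both prerequisites met — the patient becomes infectious (Nov 7, 2009), isolation begins (Feb 6, 2010); the later is Feb 6, 2010.
The case is reported to public health: Feb 6, 2010 + 1 week = Feb 13, 2010.

13 February 2010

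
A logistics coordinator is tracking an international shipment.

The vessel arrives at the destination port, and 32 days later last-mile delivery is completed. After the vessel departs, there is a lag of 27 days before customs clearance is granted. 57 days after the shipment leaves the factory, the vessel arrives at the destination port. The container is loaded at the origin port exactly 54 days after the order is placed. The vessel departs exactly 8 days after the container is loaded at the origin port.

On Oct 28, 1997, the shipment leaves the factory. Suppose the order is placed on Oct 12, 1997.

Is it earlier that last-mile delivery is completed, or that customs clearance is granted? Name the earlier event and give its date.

The shipment leaves the factory: Oct 28, 1997.
The vessel arrives at the destination port: Oct 28, 1997 + 57 days = Dec 24, 1997.
Last-mile delivery is completed: Dec 24, 1997 + 32 days = Jan 25, 1998.
The order is placed: Oct 12, 1997.
The container is loaded at the origin port: Oct 12, 1997 + 54 days = Dec 5, 1997.
The vessel departs: Dec 5, 1997 + 8 days = Dec 13, 1997.
Customs clearance is granted: Dec 13, 1997 + 27 days = Jan 9, 1998.
Comparing: last-mile delivery is completed on Jan 25, 1998 vs customs clearance is granted on Jan 9, 1998. Earlier: customs clearance is granted.

Customs clearance is granted — Jan 9, 1998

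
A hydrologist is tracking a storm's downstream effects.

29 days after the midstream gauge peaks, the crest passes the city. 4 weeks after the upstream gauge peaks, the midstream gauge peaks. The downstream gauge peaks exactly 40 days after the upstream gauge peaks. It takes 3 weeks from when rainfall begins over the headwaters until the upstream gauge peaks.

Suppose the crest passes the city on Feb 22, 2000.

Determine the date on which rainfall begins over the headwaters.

The crest passes the city: Feb 22, 2000.
The midstream gauge peaks: Feb 22, 2000 − 29 days = Jan 24, 2000.
The upstream gauge peaks: Jan 24, 2000 − 4 weeks = Dec 27, 1999.
Rainfall begins over the headwaters: Dec 27, 1999 − 3 weeks = Dec 6, 1999.

Dec 6, 1999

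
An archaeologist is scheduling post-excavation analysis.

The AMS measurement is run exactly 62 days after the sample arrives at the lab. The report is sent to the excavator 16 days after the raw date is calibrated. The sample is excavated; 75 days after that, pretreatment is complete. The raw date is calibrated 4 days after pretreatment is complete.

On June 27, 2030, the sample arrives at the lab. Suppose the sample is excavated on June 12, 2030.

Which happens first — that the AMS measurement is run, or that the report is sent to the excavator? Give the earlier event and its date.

The sample arrives at the lab: Jun 27, 2030.
The AMS measurement is run: Jun 27, 2030 + 62 days = Aug 28, 2030.
The sample is excavated: Jun 12, 2030.
Pretreatment is complete: Jun 12, 2030 + 75 days = Aug 26, 2030.
The raw date is calibrated: Aug 26, 2030 + 4 days = Aug 30, 2030.
The report is sent to the excavator: Aug 30, 2030 + 16 days = Sep 15, 2030.
Comparing: the AMS measurement is run on Aug 28, 2030 vs the report is sent to the excavator on Sep 15, 2030. Earlier: the AMS measurement is run.

The AMS measurement is run — August 28, 2030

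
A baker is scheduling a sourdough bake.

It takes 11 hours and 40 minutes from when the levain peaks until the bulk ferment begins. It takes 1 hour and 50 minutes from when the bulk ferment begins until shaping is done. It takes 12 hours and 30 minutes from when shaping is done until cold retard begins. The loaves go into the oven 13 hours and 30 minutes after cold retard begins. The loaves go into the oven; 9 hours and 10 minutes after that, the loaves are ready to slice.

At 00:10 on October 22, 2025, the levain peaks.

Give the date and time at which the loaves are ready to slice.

00:50 on October 24, 2025

The levain peaks: 00:10 Oct 22, 2025.
The bulk ferment begins: 00:10 Oct 22, 2025 + 11h40m = 11:50 Oct 22, 2025.
Shaping is done: 11:50 Oct 22, 2025 + 1h50m = 13:40 Oct 22, 2025.
Cold retard begins: 13:40 Oct 22, 2025 + 12h30m = 02:10 Oct 23, 2025.
The loaves go into the oven: 02:10 Oct 23, 2025 + 13h30m = 15:40 Oct 23, 2025.
The loaves are ready to slice: 15:40 Oct 23, 2025 + 9h10m = 00:50 Oct 24, 2025.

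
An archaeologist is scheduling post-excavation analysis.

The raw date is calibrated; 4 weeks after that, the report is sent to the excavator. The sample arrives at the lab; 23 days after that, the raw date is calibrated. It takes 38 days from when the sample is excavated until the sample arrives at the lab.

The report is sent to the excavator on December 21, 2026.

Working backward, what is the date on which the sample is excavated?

The report is sent to the excavator: Dec 21, 2026.
The raw date is calibrated: Dec 21, 2026 − 4 weeks = Nov 23, 2026.
The sample arrives at the lab: Nov 23, 2026 − 23 days = Oct 31, 2026.
The sample is excavated: Oct 31, 2026 − 38 days = Sep 23, 2026.

September 23, 2026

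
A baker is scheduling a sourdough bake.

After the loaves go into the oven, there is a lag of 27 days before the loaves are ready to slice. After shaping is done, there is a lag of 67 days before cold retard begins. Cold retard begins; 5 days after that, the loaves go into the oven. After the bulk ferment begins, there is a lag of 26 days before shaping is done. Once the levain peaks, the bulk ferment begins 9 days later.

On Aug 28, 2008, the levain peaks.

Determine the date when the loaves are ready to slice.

The levain peaks: Aug 28, 2008.
The bulk ferment begins: Aug 28, 2008 + 9 days = Sep 6, 2008.
Shaping is done: Sep 6, 2008 + 26 days = Oct 2, 2008.
Cold retard begins: Oct 2, 2008 + 67 days = Dec 8, 2008.
The loaves go into the oven: Dec 8, 2008 + 5 days = Dec 13, 2008.
The loaves are ready to slice: Dec 13, 2008 + 27 days = Jan 9, 2009.

Jan 9, 2009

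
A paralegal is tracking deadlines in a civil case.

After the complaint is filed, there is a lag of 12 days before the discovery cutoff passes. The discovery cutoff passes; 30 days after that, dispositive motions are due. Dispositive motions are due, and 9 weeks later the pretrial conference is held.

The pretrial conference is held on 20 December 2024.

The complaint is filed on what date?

The pretrial conference is held: Dec 20, 2024.
Dispositive motions are due: Dec 20, 2024 − 9 weeks = Oct 18, 2024.
The discovery cutoff passes: Oct 18, 2024 − 30 days = Sep 18, 2024.
The complaint is filed: Sep 18, 2024 − 12 days = Sep 6, 2024.

6 September 2024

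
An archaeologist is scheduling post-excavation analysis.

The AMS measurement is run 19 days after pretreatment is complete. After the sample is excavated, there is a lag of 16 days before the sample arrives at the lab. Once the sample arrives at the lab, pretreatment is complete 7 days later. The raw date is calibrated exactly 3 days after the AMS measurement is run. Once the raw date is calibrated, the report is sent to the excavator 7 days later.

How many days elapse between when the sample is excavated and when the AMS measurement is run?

42 days

Causal path: the sample is excavated → the sample arrives at the lab → pretreatment is complete → the AMS measurement is run.
Total delay along the path: 16 + 7 + 19 = 42 days.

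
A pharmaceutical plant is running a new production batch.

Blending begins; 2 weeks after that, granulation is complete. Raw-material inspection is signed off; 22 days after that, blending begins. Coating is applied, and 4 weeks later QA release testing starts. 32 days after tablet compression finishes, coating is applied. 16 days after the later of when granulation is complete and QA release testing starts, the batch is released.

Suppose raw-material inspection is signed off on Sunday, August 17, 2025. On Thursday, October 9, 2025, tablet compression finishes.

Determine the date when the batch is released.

Raw-material inspection is signed off: Aug 17, 2025.
Blending begins: Aug 17, 2025 + 22 days = Sep 8, 2025.
Granulation is complete: Sep 8, 2025 + 2 weeks = Sep 22, 2025.
Tablet compression finishes: Oct 9, 2025.
Coating is applied: Oct 9, 2025 + 32 days = Nov 10, 2025.
QA release testing starts: Nov 10, 2025 + 4 weeks = Dec 8, 2025.
Both prerequisites met — granulation is complete (Sep 22, 2025), QA release testing starts (Dec 8, 2025); the later is Dec 8, 2025.
The batch is released: Dec 8, 2025 + 16 days = Dec 24, 2025.

Wednesday, December 24, 2025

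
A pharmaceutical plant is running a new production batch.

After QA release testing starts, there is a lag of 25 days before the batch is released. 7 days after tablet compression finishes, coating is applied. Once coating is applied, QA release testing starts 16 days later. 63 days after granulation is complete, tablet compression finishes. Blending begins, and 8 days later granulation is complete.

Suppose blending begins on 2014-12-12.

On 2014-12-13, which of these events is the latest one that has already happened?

Blending begins: Dec 12, 2014.
Granulation is complete: Dec 12, 2014 + 8 days = Dec 20, 2014.
Tablet compression finishes: Dec 20, 2014 + 63 days = Feb 21, 2015.
Coating is applied: Feb 21, 2015 + 7 days = Feb 28, 2015.
QA release testing starts: Feb 28, 2015 + 16 days = Mar 16, 2015.
The batch is released: Mar 16, 2015 + 25 days = Apr 10, 2015.
Dec 13, 2014 falls between when blending begins (Dec 12, 2014) and when granulation is complete (Dec 20, 2014).

Blending begins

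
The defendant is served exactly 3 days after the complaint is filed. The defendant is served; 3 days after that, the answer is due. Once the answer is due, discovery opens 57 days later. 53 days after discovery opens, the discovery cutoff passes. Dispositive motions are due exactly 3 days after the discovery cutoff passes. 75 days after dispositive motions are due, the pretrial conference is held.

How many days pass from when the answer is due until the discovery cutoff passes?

Causal path: the answer is due → discovery opens → the discovery cutoff passes.
Total delay along the path: 57 + 53 = 110 days.

110 days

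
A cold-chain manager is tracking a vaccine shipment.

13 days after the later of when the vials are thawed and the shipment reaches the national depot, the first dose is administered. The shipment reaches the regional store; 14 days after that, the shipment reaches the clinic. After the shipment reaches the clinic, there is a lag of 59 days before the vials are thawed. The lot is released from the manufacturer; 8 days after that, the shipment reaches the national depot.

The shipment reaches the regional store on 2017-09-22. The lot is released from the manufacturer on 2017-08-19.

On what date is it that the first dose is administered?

2017-12-17

The shipment reaches the regional store: Sep 22, 2017.
The shipment reaches the clinic: Sep 22, 2017 + 14 days = Oct 6, 2017.
The vials are thawed: Oct 6, 2017 + 59 days = Dec 4, 2017.
The lot is released from the manufacturer: Aug 19, 2017.
The shipment reaches the national depot: Aug 19, 2017 + 8 days = Aug 27, 2017.
Both prerequisites met — the vials are thawed (Dec 4, 2017), the shipment reaches the national depot (Aug 27, 2017); the later is Dec 4, 2017.
The first dose is administered: Dec 4, 2017 + 13 days = Dec 17, 2017.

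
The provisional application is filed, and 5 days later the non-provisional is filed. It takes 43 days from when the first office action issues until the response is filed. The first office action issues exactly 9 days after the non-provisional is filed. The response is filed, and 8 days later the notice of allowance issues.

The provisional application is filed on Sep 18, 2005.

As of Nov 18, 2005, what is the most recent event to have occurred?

The response is filed

The provisional application is filed: Sep 18, 2005.
The non-provisional is filed: Sep 18, 2005 + 5 days = Sep 23, 2005.
The first office action issues: Sep 23, 2005 + 9 days = Oct 2, 2005.
The response is filed: Oct 2, 2005 + 43 days = Nov 14, 2005.
The notice of allowance issues: Nov 14, 2005 + 8 days = Nov 22, 2005.
Nov 18, 2005 falls between when the response is filed (Nov 14, 2005) and when the notice of allowance issues (Nov 22, 2005).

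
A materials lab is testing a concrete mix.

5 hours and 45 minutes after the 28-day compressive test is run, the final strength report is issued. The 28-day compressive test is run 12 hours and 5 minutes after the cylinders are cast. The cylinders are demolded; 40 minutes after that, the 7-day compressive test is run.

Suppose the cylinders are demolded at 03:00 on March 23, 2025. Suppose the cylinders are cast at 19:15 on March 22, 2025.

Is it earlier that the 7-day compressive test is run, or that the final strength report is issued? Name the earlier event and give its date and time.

The 7-day compressive test is run — 03:40 on March 23, 2025

The cylinders are demolded: 03:00 Mar 23, 2025.
The 7-day compressive test is run: 03:00 Mar 23, 2025 + 40m = 03:40 Mar 23, 2025.
The cylinders are cast: 19:15 Mar 22, 2025.
The 28-day compressive test is run: 19:15 Mar 22, 2025 + 12h05m = 07:20 Mar 23, 2025.
The final strength report is issued: 07:20 Mar 23, 2025 + 5h45m = 13:05 Mar 23, 2025.
Comparing: the 7-day compressive test is run at 03:40 Mar 23, 2025 vs the final strength report is issued at 13:05 Mar 23, 2025. Earlier: the 7-day compressive test is run.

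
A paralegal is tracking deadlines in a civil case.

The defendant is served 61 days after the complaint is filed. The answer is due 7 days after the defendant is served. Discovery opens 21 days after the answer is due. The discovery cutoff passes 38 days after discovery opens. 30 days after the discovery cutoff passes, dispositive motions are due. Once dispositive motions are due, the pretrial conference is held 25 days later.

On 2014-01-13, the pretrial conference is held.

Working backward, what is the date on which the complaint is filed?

2013-07-15

The pretrial conference is held: Jan 13, 2014.
Dispositive motions are due: Jan 13, 2014 − 25 days = Dec 19, 2013.
The discovery cutoff passes: Dec 19, 2013 − 30 days = Nov 19, 2013.
Discovery opens: Nov 19, 2013 − 38 days = Oct 12, 2013.
The answer is due: Oct 12, 2013 − 21 days = Sep 21, 2013.
The defendant is served: Sep 21, 2013 − 7 days = Sep 14, 2013.
The complaint is filed: Sep 14, 2013 − 61 days = Jul 15, 2013.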